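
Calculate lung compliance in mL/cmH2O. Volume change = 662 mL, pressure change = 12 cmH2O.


C = dV / dP
C = 662 / 12
C = 55.17 mL/cmH2O


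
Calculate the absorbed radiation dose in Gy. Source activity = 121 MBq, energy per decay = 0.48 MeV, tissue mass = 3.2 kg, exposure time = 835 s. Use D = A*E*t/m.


A = 121 MBq = 1.2100e+08 Bq
E = 0.48 MeV = 7.6896e-14 J
D = A*E*t/m = 1.2100e+08*7.6896e-14*835/3.2
D = 0.002428 Gy


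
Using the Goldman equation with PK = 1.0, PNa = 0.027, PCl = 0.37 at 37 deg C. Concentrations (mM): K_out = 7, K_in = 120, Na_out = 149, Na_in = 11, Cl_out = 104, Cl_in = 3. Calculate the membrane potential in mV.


Vm = (RT/F)*ln((PK*Ko + PNa*Nao + PCl*Cli)/(PK*Ki + PNa*Nai + PCl*Clo))
Numer = 12.133, Denom = 158.777
Vm = -68.73 mV


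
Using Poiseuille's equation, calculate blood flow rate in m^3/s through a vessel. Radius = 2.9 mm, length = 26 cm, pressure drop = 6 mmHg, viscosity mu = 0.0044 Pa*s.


Q = pi*r^4*dP / (8*mu*L)
r = 0.0029 m, L = 0.26 m
dP = 6 mmHg = 799.932 Pa
Q = 1.9421e-05 m^3/s


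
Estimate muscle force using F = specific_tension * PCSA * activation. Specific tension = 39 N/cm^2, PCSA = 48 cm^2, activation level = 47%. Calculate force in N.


F = sigma * PCSA * activation
F = 39 * 48 * 0.47
F = 879.8 N


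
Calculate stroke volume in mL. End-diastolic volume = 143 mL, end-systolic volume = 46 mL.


SV = EDV - ESV
SV = 143 - 46
SV = 97 mL


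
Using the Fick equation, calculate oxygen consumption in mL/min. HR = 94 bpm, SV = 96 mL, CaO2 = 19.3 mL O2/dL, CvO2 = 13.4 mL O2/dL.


CO = HR*SV = 94*96/1000 = 9.024 L/min
a-v O2 diff = 19.3 - 13.4 = 5.9 mL/dL
VO2 = CO * (CaO2-CvO2) * 10 dL/L
VO2 = 9.024 * 5.9 * 10
VO2 = 532.4 mL/min


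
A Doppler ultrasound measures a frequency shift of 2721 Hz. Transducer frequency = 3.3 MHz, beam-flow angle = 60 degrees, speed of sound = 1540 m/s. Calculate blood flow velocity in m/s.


v = fd * c / (2 * f0 * cos(theta))
v = 2721 * 1540 / (2 * 3.3000e+06 * cos(60))
v = 1.27 m/s


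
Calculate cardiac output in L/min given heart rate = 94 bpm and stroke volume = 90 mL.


CO = HR * SV
CO = 94 * 90 / 1000
CO = 8.46 L/min


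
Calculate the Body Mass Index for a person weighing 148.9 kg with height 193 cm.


BMI = weight / height^2
height = 193 cm = 1.93 m
BMI = 148.9 / 1.93^2
BMI = 39.97 kg/m^2


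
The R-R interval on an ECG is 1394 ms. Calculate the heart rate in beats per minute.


HR = 60 / RR_interval(s)
RR = 1394 ms = 1.394 s
HR = 60 / 1.394 = 43.04 bpm


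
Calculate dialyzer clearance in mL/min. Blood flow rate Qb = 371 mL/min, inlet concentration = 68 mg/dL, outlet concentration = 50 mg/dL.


K = Qb * (Cb_in - Cb_out) / Cb_in
K = 371 * (68 - 50) / 68
K = 98.21 mL/min


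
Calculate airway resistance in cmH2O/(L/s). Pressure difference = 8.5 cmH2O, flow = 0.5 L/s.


R = dP / flow
R = 8.5 / 0.5
R = 17 cmH2O/(L/s)


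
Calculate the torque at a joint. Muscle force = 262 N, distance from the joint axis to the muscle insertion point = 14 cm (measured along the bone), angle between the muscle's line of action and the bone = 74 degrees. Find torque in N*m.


Torque = F * d * sin(theta)   (moment arm = d*sin(theta))
d = 14 cm = 0.14 m
Torque = 262 * 0.14 * sin(74)
Torque = 35.26 N*m


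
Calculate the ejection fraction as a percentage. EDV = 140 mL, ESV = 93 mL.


SV = EDV - ESV = 140 - 93 = 47 mL
EF = SV/EDV * 100 = 47/140 * 100
EF = 33.57%


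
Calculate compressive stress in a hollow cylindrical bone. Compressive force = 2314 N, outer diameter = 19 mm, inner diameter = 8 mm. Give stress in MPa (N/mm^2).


A = pi*(r_o^2 - r_i^2)
r_o = 9.5 mm, r_i = 4 mm
A = 233.263 mm^2
sigma = F/A = 2314 / 233.263
sigma = 9.92 MPa


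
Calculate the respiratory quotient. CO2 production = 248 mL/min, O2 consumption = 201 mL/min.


RQ = VCO2 / VO2
RQ = 248 / 201
RQ = 1.234


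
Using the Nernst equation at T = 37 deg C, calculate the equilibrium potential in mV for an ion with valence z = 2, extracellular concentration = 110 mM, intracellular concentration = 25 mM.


E = (RT/(zF)) * ln(C_out/C_in)
T = 37 + 273.15 = 310.15 K
E = (8.314 * 310.15 / (2 * 96485)) * ln(110/25)
E = 19.8 mV


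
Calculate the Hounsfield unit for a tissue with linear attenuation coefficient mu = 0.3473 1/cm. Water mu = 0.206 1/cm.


HU = ((mu_tissue - mu_water) / mu_water) * 1000
HU = ((0.3473 - 0.206) / 0.206) * 1000
HU = 685.9


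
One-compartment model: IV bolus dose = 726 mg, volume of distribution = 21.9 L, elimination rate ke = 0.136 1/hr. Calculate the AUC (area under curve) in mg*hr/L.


C0 = Dose/Vd = 726/21.9 = 33.1507 mg/L
AUC = C0/ke = 33.1507/0.136
AUC = 243.8 mg*hr/L


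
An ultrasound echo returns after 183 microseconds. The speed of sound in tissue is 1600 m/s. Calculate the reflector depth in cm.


depth = c * t / 2
t = 183 us = 1.8300e-04 s
depth = 1600 * 1.8300e-04 / 2
depth = 0.1464 m = 14.64 cm


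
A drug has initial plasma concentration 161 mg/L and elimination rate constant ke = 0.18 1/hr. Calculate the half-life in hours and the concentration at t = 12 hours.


t_half = ln(2) / ke = 0.693147 / 0.18 = 3.851 hr
C(t) = C0 * exp(-ke*t) = 161 * exp(-0.18*12)
C(12) = 18.57 mg/L


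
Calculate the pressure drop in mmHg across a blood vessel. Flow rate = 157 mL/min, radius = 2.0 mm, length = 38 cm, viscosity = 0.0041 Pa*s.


dP = 8*mu*L*Q / (pi*r^4)
Q = 157 mL/min = 2.61667e-06 m^3/s
dP = 648.838 Pa = 648.838 / 133.322 mmHg = 4.867 mmHg


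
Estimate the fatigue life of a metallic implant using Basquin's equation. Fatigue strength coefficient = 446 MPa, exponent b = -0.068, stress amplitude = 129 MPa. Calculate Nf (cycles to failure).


sigma_a = sigma_f' * (2Nf)^b
2Nf = (sigma_a/sigma_f')^(1/b)
2Nf = (129/446)^(1/-0.068)
2Nf = 83699482
Nf = 4.1850e+07


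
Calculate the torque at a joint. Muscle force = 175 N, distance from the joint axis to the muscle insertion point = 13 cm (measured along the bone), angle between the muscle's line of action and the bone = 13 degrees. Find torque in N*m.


Torque = F * d * sin(theta)   (moment arm = d*sin(theta))
d = 13 cm = 0.13 m
Torque = 175 * 0.13 * sin(13)
Torque = 5.118 N*m


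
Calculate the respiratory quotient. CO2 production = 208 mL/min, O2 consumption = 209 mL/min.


RQ = VCO2 / VO2
RQ = 208 / 209
RQ = 0.9952


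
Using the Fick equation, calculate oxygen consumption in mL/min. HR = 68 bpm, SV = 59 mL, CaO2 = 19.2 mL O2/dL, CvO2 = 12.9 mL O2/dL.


CO = HR*SV = 68*59/1000 = 4.012 L/min
a-v O2 diff = 19.2 - 12.9 = 6.3 mL/dL
VO2 = CO * (CaO2-CvO2) * 10 dL/L
VO2 = 4.012 * 6.3 * 10
VO2 = 252.8 mL/min


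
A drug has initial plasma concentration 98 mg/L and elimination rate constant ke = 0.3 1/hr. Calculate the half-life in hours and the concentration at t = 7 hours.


t_half = ln(2) / ke = 0.693147 / 0.3 = 2.31 hr
C(t) = C0 * exp(-ke*t) = 98 * exp(-0.3*7)
C(7) = 12 mg/L


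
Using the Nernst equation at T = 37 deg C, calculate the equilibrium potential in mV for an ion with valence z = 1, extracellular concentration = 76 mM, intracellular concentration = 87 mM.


E = (RT/(zF)) * ln(C_out/C_in)
T = 37 + 273.15 = 310.15 K
E = (8.314 * 310.15 / (1 * 96485)) * ln(76/87)
E = -3.613 mV


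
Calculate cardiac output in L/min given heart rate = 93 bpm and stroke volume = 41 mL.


CO = HR * SV
CO = 93 * 41 / 1000
CO = 3.813 L/min


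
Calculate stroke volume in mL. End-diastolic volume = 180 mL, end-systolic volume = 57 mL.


SV = EDV - ESV
SV = 180 - 57
SV = 123 mL


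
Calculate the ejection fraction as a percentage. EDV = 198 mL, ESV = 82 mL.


SV = EDV - ESV = 198 - 82 = 116 mL
EF = SV/EDV * 100 = 116/198 * 100
EF = 58.59%


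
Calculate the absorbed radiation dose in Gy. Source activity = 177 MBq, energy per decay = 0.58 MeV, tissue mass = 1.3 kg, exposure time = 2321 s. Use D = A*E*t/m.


A = 177 MBq = 1.7700e+08 Bq
E = 0.58 MeV = 9.2916e-14 J
D = A*E*t/m = 1.7700e+08*9.2916e-14*2321/1.3
D = 0.02936 Gy


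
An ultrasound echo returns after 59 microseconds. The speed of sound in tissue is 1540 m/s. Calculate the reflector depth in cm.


depth = c * t / 2
t = 59 us = 5.9000e-05 s
depth = 1540 * 5.9000e-05 / 2
depth = 0.04543 m = 4.543 cm


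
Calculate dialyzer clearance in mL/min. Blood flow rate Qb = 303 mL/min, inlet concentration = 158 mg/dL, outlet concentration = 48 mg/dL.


K = Qb * (Cb_in - Cb_out) / Cb_in
K = 303 * (158 - 48) / 158
K = 210.9 mL/min


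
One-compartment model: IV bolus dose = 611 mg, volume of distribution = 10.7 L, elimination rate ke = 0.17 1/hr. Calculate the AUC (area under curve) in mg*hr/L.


C0 = Dose/Vd = 611/10.7 = 57.1028 mg/L
AUC = C0/ke = 57.1028/0.17
AUC = 335.9 mg*hr/L


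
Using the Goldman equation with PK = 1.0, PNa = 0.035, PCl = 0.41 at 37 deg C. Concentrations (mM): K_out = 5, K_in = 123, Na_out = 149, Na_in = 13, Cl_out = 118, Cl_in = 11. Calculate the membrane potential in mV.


Vm = (RT/F)*ln((PK*Ko + PNa*Nao + PCl*Cli)/(PK*Ki + PNa*Nai + PCl*Clo))
Numer = 14.725, Denom = 171.835
Vm = -65.66 mV


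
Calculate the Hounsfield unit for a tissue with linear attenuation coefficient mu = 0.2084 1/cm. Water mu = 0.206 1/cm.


HU = ((mu_tissue - mu_water) / mu_water) * 1000
HU = ((0.2084 - 0.206) / 0.206) * 1000
HU = 11.65


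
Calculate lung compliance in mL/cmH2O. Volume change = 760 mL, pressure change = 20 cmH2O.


C = dV / dP
C = 760 / 20
C = 38 mL/cmH2O


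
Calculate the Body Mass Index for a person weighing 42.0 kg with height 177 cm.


BMI = weight / height^2
height = 177 cm = 1.77 m
BMI = 42.0 / 1.77^2
BMI = 13.41 kg/m^2


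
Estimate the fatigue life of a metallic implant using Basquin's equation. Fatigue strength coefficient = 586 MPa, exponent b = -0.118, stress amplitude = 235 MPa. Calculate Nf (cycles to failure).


sigma_a = sigma_f' * (2Nf)^b
2Nf = (sigma_a/sigma_f')^(1/b)
2Nf = (235/586)^(1/-0.118)
2Nf = 2306.5561
Nf = 1153


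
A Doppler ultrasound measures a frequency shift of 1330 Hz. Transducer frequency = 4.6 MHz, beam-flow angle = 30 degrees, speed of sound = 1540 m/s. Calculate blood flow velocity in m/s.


v = fd * c / (2 * f0 * cos(theta))
v = 1330 * 1540 / (2 * 4.6000e+06 * cos(30))
v = 0.2571 m/s


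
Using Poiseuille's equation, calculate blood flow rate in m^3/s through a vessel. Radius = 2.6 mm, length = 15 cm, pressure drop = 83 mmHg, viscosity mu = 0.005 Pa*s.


Q = pi*r^4*dP / (8*mu*L)
r = 0.0026 m, L = 0.15 m
dP = 83 mmHg = 11065.726 Pa
Q = 2.6477e-04 m^3/s


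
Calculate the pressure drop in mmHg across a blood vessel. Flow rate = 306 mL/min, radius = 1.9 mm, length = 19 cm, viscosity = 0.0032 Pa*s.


dP = 8*mu*L*Q / (pi*r^4)
Q = 306 mL/min = 5.1e-06 m^3/s
dP = 605.898 Pa = 605.898 / 133.322 mmHg = 4.545 mmHg


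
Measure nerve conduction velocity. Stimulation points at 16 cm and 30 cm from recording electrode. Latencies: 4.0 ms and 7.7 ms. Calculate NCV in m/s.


Distance = (30 - 16) / 100 = 0.14 m
dt = (7.7 - 4.0) / 1000 = 0.0037 s
NCV = dist / dt = 37.84 m/s


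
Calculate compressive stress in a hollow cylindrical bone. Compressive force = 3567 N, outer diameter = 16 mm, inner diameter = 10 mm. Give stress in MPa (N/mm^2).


A = pi*(r_o^2 - r_i^2)
r_o = 8 mm, r_i = 5 mm
A = 122.522 mm^2
sigma = F/A = 3567 / 122.522
sigma = 29.11 MPa


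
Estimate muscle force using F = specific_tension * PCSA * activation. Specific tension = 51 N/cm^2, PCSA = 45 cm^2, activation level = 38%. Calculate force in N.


F = sigma * PCSA * activation
F = 51 * 45 * 0.38
F = 872.1 N


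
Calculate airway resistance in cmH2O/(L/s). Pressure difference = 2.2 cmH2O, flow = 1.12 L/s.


R = dP / flow
R = 2.2 / 1.12
R = 1.964 cmH2O/(L/s)


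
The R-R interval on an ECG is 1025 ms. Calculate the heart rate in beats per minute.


HR = 60 / RR_interval(s)
RR = 1025 ms = 1.025 s
HR = 60 / 1.025 = 58.54 bpm


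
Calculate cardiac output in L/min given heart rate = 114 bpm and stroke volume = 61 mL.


CO = HR * SV
CO = 114 * 61 / 1000
CO = 6.954 L/min


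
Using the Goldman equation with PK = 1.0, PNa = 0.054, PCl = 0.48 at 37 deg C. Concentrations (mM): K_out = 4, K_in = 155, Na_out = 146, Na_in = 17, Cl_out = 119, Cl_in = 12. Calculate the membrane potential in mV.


Vm = (RT/F)*ln((PK*Ko + PNa*Nao + PCl*Cli)/(PK*Ki + PNa*Nai + PCl*Clo))
Numer = 17.644, Denom = 213.038
Vm = -66.57 mV


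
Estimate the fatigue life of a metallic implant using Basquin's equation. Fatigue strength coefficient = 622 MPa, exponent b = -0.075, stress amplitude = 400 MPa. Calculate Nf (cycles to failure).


sigma_a = sigma_f' * (2Nf)^b
2Nf = (sigma_a/sigma_f')^(1/b)
2Nf = (400/622)^(1/-0.075)
2Nf = 360.08518
Nf = 180


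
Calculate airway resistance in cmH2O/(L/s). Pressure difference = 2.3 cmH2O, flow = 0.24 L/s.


R = dP / flow
R = 2.3 / 0.24
R = 9.583 cmH2O/(L/s)


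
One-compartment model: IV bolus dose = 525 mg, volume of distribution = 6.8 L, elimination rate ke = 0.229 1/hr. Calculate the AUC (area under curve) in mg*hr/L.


C0 = Dose/Vd = 525/6.8 = 77.2059 mg/L
AUC = C0/ke = 77.2059/0.229
AUC = 337.1 mg*hr/L


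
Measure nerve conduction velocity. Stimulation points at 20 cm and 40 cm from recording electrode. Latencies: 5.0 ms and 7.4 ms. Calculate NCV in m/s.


Distance = (40 - 20) / 100 = 0.2 m
dt = (7.4 - 5.0) / 1000 = 0.0024 s
NCV = dist / dt = 83.33 m/s


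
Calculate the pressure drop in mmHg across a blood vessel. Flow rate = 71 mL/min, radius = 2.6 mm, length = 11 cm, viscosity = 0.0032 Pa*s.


dP = 8*mu*L*Q / (pi*r^4)
Q = 71 mL/min = 1.18333e-06 m^3/s
dP = 23.2111 Pa = 23.2111 / 133.322 mmHg = 0.1741 mmHg


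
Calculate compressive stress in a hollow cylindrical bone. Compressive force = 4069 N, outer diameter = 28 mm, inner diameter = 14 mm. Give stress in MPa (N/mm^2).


A = pi*(r_o^2 - r_i^2)
r_o = 14 mm, r_i = 7 mm
A = 461.814 mm^2
sigma = F/A = 4069 / 461.814
sigma = 8.811 MPa


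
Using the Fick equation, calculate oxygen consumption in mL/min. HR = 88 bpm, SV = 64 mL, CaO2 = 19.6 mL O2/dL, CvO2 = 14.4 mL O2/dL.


CO = HR*SV = 88*64/1000 = 5.632 L/min
a-v O2 diff = 19.6 - 14.4 = 5.2 mL/dL
VO2 = CO * (CaO2-CvO2) * 10 dL/L
VO2 = 5.632 * 5.2 * 10
VO2 = 292.9 mL/min


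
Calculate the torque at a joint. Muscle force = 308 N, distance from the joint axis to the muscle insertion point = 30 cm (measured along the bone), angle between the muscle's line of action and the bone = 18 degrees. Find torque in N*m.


Torque = F * d * sin(theta)   (moment arm = d*sin(theta))
d = 30 cm = 0.3 m
Torque = 308 * 0.3 * sin(18)
Torque = 28.55 N*m


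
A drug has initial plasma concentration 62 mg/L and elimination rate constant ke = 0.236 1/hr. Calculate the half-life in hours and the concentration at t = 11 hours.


t_half = ln(2) / ke = 0.693147 / 0.236 = 2.937 hr
C(t) = C0 * exp(-ke*t) = 62 * exp(-0.236*11)
C(11) = 4.623 mg/L


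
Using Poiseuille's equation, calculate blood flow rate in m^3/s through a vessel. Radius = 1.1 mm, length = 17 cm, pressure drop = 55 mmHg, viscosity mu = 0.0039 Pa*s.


Q = pi*r^4*dP / (8*mu*L)
r = 0.0011 m, L = 0.17 m
dP = 55 mmHg = 7332.71 Pa
Q = 6.3589e-06 m^3/s


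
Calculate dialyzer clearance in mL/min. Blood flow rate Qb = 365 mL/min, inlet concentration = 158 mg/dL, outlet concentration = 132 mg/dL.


K = Qb * (Cb_in - Cb_out) / Cb_in
K = 365 * (158 - 132) / 158
K = 60.06 mL/min


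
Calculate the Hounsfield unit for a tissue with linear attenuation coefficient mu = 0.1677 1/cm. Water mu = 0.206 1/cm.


HU = ((mu_tissue - mu_water) / mu_water) * 1000
HU = ((0.1677 - 0.206) / 0.206) * 1000
HU = -185.9


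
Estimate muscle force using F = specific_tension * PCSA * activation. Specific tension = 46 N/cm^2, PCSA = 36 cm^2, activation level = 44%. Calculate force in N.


F = sigma * PCSA * activation
F = 46 * 36 * 0.44
F = 728.6 N


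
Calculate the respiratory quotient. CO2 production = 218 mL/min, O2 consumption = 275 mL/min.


RQ = VCO2 / VO2
RQ = 218 / 275
RQ = 0.7927


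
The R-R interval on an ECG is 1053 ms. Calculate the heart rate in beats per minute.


HR = 60 / RR_interval(s)
RR = 1053 ms = 1.053 s
HR = 60 / 1.053 = 56.98 bpm


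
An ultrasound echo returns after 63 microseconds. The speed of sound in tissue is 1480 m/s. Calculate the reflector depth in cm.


depth = c * t / 2
t = 63 us = 6.3000e-05 s
depth = 1480 * 6.3000e-05 / 2
depth = 0.04662 m = 4.662 cm


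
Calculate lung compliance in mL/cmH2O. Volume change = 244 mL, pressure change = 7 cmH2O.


C = dV / dP
C = 244 / 7
C = 34.86 mL/cmH2O


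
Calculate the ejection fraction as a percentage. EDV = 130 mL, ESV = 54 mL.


SV = EDV - ESV = 130 - 54 = 76 mL
EF = SV/EDV * 100 = 76/130 * 100
EF = 58.46%


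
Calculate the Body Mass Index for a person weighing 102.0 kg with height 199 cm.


BMI = weight / height^2
height = 199 cm = 1.99 m
BMI = 102.0 / 1.99^2
BMI = 25.76 kg/m^2


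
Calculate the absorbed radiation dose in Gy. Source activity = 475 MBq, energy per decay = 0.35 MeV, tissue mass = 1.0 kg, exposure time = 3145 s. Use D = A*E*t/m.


A = 475 MBq = 4.7500e+08 Bq
E = 0.35 MeV = 5.607e-14 J
D = A*E*t/m = 4.7500e+08*5.607e-14*3145/1.0
D = 0.08376 Gy


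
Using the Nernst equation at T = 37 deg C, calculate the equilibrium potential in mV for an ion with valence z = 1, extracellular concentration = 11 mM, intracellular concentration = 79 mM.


E = (RT/(zF)) * ln(C_out/C_in)
T = 37 + 273.15 = 310.15 K
E = (8.314 * 310.15 / (1 * 96485)) * ln(11/79)
E = -52.69 mV


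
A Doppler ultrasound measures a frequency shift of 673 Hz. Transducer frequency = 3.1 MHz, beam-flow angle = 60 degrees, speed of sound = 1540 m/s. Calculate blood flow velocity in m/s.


v = fd * c / (2 * f0 * cos(theta))
v = 673 * 1540 / (2 * 3.1000e+06 * cos(60))
v = 0.3343 m/s


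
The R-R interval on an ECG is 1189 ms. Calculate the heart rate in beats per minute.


HR = 60 / RR_interval(s)
RR = 1189 ms = 1.189 s
HR = 60 / 1.189 = 50.46 bpm


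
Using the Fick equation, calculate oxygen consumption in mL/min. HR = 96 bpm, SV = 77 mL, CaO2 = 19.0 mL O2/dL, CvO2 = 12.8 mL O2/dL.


CO = HR*SV = 96*77/1000 = 7.392 L/min
a-v O2 diff = 19.0 - 12.8 = 6.2 mL/dL
VO2 = CO * (CaO2-CvO2) * 10 dL/L
VO2 = 7.392 * 6.2 * 10
VO2 = 458.3 mL/min


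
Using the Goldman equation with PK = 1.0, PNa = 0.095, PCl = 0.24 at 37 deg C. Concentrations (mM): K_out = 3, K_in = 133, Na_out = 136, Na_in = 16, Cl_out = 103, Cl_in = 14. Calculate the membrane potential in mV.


Vm = (RT/F)*ln((PK*Ko + PNa*Nao + PCl*Cli)/(PK*Ki + PNa*Nai + PCl*Clo))
Numer = 19.28, Denom = 159.24
Vm = -56.43 mV


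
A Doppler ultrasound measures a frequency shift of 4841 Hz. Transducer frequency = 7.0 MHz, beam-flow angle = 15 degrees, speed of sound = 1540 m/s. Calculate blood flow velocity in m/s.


v = fd * c / (2 * f0 * cos(theta))
v = 4841 * 1540 / (2 * 7.0000e+06 * cos(15))
v = 0.5513 m/s


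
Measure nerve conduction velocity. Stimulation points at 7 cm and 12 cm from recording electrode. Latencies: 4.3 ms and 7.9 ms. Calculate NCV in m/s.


Distance = (12 - 7) / 100 = 0.05 m
dt = (7.9 - 4.3) / 1000 = 0.0036 s
NCV = dist / dt = 13.89 m/s


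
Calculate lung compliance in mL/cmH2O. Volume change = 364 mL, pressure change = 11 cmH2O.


C = dV / dP
C = 364 / 11
C = 33.09 mL/cmH2O


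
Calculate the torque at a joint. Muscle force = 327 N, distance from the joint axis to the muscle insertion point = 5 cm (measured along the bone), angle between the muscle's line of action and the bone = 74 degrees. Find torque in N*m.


Torque = F * d * sin(theta)   (moment arm = d*sin(theta))
d = 5 cm = 0.05 m
Torque = 327 * 0.05 * sin(74)
Torque = 15.72 N*m


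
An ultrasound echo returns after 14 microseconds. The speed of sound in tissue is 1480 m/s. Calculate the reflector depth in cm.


depth = c * t / 2
t = 14 us = 1.4000e-05 s
depth = 1480 * 1.4000e-05 / 2
depth = 0.01036 m = 1.036 cm


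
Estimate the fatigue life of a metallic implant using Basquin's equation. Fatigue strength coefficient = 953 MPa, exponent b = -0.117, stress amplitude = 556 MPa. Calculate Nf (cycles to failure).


sigma_a = sigma_f' * (2Nf)^b
2Nf = (sigma_a/sigma_f')^(1/b)
2Nf = (556/953)^(1/-0.117)
2Nf = 100.03565
Nf = 50.02


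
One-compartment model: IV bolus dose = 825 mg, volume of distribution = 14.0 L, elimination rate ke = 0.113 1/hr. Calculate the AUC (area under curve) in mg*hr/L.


C0 = Dose/Vd = 825/14.0 = 58.9286 mg/L
AUC = C0/ke = 58.9286/0.113
AUC = 521.5 mg*hr/L


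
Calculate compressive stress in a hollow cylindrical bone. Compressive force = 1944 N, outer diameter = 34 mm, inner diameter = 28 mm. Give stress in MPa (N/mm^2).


A = pi*(r_o^2 - r_i^2)
r_o = 17 mm, r_i = 14 mm
A = 292.168 mm^2
sigma = F/A = 1944 / 292.168
sigma = 6.654 MPa


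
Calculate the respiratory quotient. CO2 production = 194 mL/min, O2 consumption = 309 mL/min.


RQ = VCO2 / VO2
RQ = 194 / 309
RQ = 0.6278


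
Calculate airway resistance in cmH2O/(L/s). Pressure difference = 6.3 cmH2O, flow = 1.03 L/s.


R = dP / flow
R = 6.3 / 1.03
R = 6.117 cmH2O/(L/s)


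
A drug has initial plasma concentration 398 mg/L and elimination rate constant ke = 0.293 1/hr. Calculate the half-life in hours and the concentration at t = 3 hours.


t_half = ln(2) / ke = 0.693147 / 0.293 = 2.366 hr
C(t) = C0 * exp(-ke*t) = 398 * exp(-0.293*3)
C(3) = 165.2 mg/L


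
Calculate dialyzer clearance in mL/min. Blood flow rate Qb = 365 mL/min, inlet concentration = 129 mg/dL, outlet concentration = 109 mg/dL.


K = Qb * (Cb_in - Cb_out) / Cb_in
K = 365 * (129 - 109) / 129
K = 56.59 mL/min


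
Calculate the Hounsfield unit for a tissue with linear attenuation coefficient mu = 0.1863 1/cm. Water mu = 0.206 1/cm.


HU = ((mu_tissue - mu_water) / mu_water) * 1000
HU = ((0.1863 - 0.206) / 0.206) * 1000
HU = -95.63


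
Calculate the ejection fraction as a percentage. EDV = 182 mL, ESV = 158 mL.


SV = EDV - ESV = 182 - 158 = 24 mL
EF = SV/EDV * 100 = 24/182 * 100
EF = 13.19%


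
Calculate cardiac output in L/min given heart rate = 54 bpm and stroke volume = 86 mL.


CO = HR * SV
CO = 54 * 86 / 1000
CO = 4.644 L/min


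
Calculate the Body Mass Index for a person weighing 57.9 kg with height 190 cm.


BMI = weight / height^2
height = 190 cm = 1.9 m
BMI = 57.9 / 1.9^2
BMI = 16.04 kg/m^2


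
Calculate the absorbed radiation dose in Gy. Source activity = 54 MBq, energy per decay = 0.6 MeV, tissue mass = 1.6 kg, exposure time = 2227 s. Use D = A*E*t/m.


A = 54 MBq = 5.4000e+07 Bq
E = 0.6 MeV = 9.612e-14 J
D = A*E*t/m = 5.4000e+07*9.612e-14*2227/1.6
D = 0.007224 Gy


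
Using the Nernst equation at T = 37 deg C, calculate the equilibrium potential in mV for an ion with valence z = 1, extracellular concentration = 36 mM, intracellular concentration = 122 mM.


E = (RT/(zF)) * ln(C_out/C_in)
T = 37 + 273.15 = 310.15 K
E = (8.314 * 310.15 / (1 * 96485)) * ln(36/122)
E = -32.62 mV


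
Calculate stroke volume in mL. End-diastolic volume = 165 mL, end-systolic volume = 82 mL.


SV = EDV - ESV
SV = 165 - 82
SV = 83 mL


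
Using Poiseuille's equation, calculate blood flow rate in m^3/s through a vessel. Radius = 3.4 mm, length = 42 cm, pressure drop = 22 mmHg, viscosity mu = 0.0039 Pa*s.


Q = pi*r^4*dP / (8*mu*L)
r = 0.0034 m, L = 0.42 m
dP = 22 mmHg = 2933.084 Pa
Q = 9.3969e-05 m^3/s


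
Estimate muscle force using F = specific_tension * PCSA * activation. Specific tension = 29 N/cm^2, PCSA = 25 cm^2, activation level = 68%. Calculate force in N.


F = sigma * PCSA * activation
F = 29 * 25 * 0.68
F = 493 N


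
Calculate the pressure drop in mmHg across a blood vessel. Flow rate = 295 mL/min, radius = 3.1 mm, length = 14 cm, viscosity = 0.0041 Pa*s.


dP = 8*mu*L*Q / (pi*r^4)
Q = 295 mL/min = 4.91667e-06 m^3/s
dP = 77.8173 Pa = 77.8173 / 133.322 mmHg = 0.5837 mmHg


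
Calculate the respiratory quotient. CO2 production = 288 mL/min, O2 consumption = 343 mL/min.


RQ = VCO2 / VO2
RQ = 288 / 343
RQ = 0.8397


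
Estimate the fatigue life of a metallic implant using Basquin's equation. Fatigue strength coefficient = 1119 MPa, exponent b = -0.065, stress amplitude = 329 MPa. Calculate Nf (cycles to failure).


sigma_a = sigma_f' * (2Nf)^b
2Nf = (sigma_a/sigma_f')^(1/b)
2Nf = (329/1119)^(1/-0.065)
2Nf = 1.5100367e+08
Nf = 7.5502e+07


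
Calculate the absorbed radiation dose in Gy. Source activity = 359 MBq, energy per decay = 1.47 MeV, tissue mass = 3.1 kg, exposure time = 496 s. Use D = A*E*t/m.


A = 359 MBq = 3.5900e+08 Bq
E = 1.47 MeV = 2.35494e-13 J
D = A*E*t/m = 3.5900e+08*2.35494e-13*496/3.1
D = 0.01353 Gy


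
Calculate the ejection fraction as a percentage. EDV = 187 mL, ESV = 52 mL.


SV = EDV - ESV = 187 - 52 = 135 mL
EF = SV/EDV * 100 = 135/187 * 100
EF = 72.19%


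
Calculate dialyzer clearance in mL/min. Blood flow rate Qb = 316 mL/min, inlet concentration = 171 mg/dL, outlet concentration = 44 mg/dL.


K = Qb * (Cb_in - Cb_out) / Cb_in
K = 316 * (171 - 44) / 171
K = 234.7 mL/min


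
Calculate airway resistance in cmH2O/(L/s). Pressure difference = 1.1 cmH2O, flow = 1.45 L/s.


R = dP / flow
R = 1.1 / 1.45
R = 0.7586 cmH2O/(L/s)


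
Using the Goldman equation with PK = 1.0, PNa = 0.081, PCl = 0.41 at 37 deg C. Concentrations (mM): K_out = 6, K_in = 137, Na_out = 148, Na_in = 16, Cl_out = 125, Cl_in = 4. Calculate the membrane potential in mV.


Vm = (RT/F)*ln((PK*Ko + PNa*Nao + PCl*Cli)/(PK*Ki + PNa*Nai + PCl*Clo))
Numer = 19.628, Denom = 189.546
Vm = -60.6 mV


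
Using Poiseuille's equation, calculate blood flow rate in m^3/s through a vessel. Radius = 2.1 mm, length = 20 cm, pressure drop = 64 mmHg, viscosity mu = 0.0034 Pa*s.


Q = pi*r^4*dP / (8*mu*L)
r = 0.0021 m, L = 0.2 m
dP = 64 mmHg = 8532.608 Pa
Q = 9.5832e-05 m^3/s


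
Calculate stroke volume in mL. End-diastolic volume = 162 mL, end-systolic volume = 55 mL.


SV = EDV - ESV
SV = 162 - 55
SV = 107 mL


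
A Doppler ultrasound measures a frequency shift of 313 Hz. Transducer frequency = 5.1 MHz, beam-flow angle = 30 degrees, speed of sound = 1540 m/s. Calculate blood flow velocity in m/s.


v = fd * c / (2 * f0 * cos(theta))
v = 313 * 1540 / (2 * 5.1000e+06 * cos(30))
v = 0.05457 m/s


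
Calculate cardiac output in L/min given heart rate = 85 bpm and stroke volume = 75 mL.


CO = HR * SV
CO = 85 * 75 / 1000
CO = 6.375 L/min


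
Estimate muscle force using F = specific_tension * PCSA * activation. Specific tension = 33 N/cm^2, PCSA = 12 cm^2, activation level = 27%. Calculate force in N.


F = sigma * PCSA * activation
F = 33 * 12 * 0.27
F = 106.9 N


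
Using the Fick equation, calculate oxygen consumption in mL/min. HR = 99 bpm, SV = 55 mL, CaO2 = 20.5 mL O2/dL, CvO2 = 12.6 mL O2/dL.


CO = HR*SV = 99*55/1000 = 5.445 L/min
a-v O2 diff = 20.5 - 12.6 = 7.9 mL/dL
VO2 = CO * (CaO2-CvO2) * 10 dL/L
VO2 = 5.445 * 7.9 * 10
VO2 = 430.2 mL/min


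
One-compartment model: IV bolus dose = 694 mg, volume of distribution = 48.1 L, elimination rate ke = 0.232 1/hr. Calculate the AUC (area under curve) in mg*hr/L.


C0 = Dose/Vd = 694/48.1 = 14.4283 mg/L
AUC = C0/ke = 14.4283/0.232
AUC = 62.19 mg*hr/L


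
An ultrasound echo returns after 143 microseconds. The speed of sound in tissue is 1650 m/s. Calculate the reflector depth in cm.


depth = c * t / 2
t = 143 us = 1.4300e-04 s
depth = 1650 * 1.4300e-04 / 2
depth = 0.117975 m = 11.7975 cm


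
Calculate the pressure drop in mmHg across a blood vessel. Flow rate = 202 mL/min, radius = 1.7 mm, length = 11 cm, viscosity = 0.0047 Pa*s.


dP = 8*mu*L*Q / (pi*r^4)
Q = 202 mL/min = 3.36667e-06 m^3/s
dP = 530.683 Pa = 530.683 / 133.322 mmHg = 3.98 mmHg


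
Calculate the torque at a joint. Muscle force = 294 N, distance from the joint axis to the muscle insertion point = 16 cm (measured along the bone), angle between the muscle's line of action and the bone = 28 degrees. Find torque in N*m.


Torque = F * d * sin(theta)   (moment arm = d*sin(theta))
d = 16 cm = 0.16 m
Torque = 294 * 0.16 * sin(28)
Torque = 22.08 N*m


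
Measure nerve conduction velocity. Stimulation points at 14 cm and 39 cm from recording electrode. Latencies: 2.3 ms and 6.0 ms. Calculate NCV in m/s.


Distance = (39 - 14) / 100 = 0.25 m
dt = (6.0 - 2.3) / 1000 = 0.0037 s
NCV = dist / dt = 67.57 m/s


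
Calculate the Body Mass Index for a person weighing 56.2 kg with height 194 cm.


BMI = weight / height^2
height = 194 cm = 1.94 m
BMI = 56.2 / 1.94^2
BMI = 14.93 kg/m^2


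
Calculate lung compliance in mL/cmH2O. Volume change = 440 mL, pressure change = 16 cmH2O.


C = dV / dP
C = 440 / 16
C = 27.5 mL/cmH2O


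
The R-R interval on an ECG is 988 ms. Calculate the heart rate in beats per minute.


HR = 60 / RR_interval(s)
RR = 988 ms = 0.988 s
HR = 60 / 0.988 = 60.73 bpm


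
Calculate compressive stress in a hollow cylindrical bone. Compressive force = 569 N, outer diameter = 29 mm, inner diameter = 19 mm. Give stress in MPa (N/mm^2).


A = pi*(r_o^2 - r_i^2)
r_o = 14.5 mm, r_i = 9.5 mm
A = 376.991 mm^2
sigma = F/A = 569 / 376.991
sigma = 1.509 MPa


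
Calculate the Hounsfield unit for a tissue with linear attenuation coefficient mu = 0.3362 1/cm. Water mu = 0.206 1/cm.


HU = ((mu_tissue - mu_water) / mu_water) * 1000
HU = ((0.3362 - 0.206) / 0.206) * 1000
HU = 632


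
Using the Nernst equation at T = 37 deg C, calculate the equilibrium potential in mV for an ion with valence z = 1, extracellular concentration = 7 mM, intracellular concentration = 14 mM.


E = (RT/(zF)) * ln(C_out/C_in)
T = 37 + 273.15 = 310.15 K
E = (8.314 * 310.15 / (1 * 96485)) * ln(7/14)
E = -18.52 mV


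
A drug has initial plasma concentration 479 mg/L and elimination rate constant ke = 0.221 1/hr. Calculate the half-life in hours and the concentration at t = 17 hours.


t_half = ln(2) / ke = 0.693147 / 0.221 = 3.136 hr
C(t) = C0 * exp(-ke*t) = 479 * exp(-0.221*17)
C(17) = 11.19 mg/L


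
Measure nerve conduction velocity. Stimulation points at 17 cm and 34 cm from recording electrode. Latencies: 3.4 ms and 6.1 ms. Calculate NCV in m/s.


Distance = (34 - 17) / 100 = 0.17 m
dt = (6.1 - 3.4) / 1000 = 0.0027 s
NCV = dist / dt = 62.96 m/s


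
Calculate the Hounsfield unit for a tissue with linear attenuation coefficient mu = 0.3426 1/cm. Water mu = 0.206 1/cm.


HU = ((mu_tissue - mu_water) / mu_water) * 1000
HU = ((0.3426 - 0.206) / 0.206) * 1000
HU = 663.1


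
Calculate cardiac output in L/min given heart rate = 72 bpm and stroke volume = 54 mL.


CO = HR * SV
CO = 72 * 54 / 1000
CO = 3.888 L/min


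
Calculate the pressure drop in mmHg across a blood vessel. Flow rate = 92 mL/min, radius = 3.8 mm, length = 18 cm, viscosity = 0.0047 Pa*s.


dP = 8*mu*L*Q / (pi*r^4)
Q = 92 mL/min = 1.53333e-06 m^3/s
dP = 15.8421 Pa = 15.8421 / 133.322 mmHg = 0.1188 mmHg


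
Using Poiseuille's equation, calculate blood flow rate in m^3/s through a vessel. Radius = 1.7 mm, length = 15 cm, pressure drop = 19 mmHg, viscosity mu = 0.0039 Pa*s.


Q = pi*r^4*dP / (8*mu*L)
r = 0.0017 m, L = 0.15 m
dP = 19 mmHg = 2533.118 Pa
Q = 1.4202e-05 m^3/s


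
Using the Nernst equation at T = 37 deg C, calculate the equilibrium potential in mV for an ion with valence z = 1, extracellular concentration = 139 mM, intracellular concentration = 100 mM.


E = (RT/(zF)) * ln(C_out/C_in)
T = 37 + 273.15 = 310.15 K
E = (8.314 * 310.15 / (1 * 96485)) * ln(139/100)
E = 8.801 mV


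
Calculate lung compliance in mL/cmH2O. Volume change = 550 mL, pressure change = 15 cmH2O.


C = dV / dP
C = 550 / 15
C = 36.67 mL/cmH2O


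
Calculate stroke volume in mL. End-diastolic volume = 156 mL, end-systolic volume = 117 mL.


SV = EDV - ESV
SV = 156 - 117
SV = 39 mL


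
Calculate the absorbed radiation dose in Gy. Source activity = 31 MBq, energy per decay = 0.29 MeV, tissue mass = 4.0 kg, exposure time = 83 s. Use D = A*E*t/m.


A = 31 MBq = 3.1000e+07 Bq
E = 0.29 MeV = 4.6458e-14 J
D = A*E*t/m = 3.1000e+07*4.6458e-14*83/4.0
D = 2.9884e-05 Gy


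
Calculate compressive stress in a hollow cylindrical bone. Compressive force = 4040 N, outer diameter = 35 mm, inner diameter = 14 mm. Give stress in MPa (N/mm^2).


A = pi*(r_o^2 - r_i^2)
r_o = 17.5 mm, r_i = 7 mm
A = 808.175 mm^2
sigma = F/A = 4040 / 808.175
sigma = 4.999 MPa


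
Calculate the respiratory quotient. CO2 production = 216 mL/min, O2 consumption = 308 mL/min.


RQ = VCO2 / VO2
RQ = 216 / 308
RQ = 0.7013


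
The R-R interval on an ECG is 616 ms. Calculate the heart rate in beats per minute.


HR = 60 / RR_interval(s)
RR = 616 ms = 0.616 s
HR = 60 / 0.616 = 97.4 bpm


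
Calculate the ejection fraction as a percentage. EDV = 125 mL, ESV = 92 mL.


SV = EDV - ESV = 125 - 92 = 33 mL
EF = SV/EDV * 100 = 33/125 * 100
EF = 26.4%


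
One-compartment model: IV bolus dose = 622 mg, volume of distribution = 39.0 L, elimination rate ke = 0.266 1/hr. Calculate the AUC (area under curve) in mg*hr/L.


C0 = Dose/Vd = 622/39.0 = 15.9487 mg/L
AUC = C0/ke = 15.9487/0.266
AUC = 59.96 mg*hr/L


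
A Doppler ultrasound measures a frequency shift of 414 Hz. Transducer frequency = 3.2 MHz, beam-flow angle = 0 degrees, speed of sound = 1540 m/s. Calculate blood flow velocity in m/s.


v = fd * c / (2 * f0 * cos(theta))
v = 414 * 1540 / (2 * 3.2000e+06 * cos(0))
v = 0.09962 m/s


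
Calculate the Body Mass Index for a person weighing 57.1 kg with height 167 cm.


BMI = weight / height^2
height = 167 cm = 1.67 m
BMI = 57.1 / 1.67^2
BMI = 20.47 kg/m^2


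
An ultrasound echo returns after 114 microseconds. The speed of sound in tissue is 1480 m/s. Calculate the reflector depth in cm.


depth = c * t / 2
t = 114 us = 1.1400e-04 s
depth = 1480 * 1.1400e-04 / 2
depth = 0.08436 m = 8.436 cm


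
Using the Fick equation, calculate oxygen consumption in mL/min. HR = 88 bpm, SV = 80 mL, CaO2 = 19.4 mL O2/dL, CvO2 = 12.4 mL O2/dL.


CO = HR*SV = 88*80/1000 = 7.04 L/min
a-v O2 diff = 19.4 - 12.4 = 7 mL/dL
VO2 = CO * (CaO2-CvO2) * 10 dL/L
VO2 = 7.04 * 7 * 10
VO2 = 492.8 mL/min


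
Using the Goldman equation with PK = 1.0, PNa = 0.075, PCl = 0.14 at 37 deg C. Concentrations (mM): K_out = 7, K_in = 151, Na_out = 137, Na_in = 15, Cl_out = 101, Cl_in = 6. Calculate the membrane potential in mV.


Vm = (RT/F)*ln((PK*Ko + PNa*Nao + PCl*Cli)/(PK*Ki + PNa*Nai + PCl*Clo))
Numer = 18.115, Denom = 166.265
Vm = -59.25 mV


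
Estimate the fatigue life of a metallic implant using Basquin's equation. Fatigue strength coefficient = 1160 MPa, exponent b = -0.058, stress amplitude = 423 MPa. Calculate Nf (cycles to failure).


sigma_a = sigma_f' * (2Nf)^b
2Nf = (sigma_a/sigma_f')^(1/b)
2Nf = (423/1160)^(1/-0.058)
2Nf = 35789209
Nf = 1.7895e+07


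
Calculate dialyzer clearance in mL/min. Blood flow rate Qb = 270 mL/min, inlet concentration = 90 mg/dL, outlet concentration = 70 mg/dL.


K = Qb * (Cb_in - Cb_out) / Cb_in
K = 270 * (90 - 70) / 90
K = 60 mL/min


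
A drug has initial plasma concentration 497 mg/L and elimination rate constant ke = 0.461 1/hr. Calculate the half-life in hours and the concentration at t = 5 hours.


t_half = ln(2) / ke = 0.693147 / 0.461 = 1.504 hr
C(t) = C0 * exp(-ke*t) = 497 * exp(-0.461*5)
C(5) = 49.58 mg/L


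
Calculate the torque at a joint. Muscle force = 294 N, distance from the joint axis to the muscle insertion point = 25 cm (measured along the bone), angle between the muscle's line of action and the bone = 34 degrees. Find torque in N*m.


Torque = F * d * sin(theta)   (moment arm = d*sin(theta))
d = 25 cm = 0.25 m
Torque = 294 * 0.25 * sin(34)
Torque = 41.1 N*m


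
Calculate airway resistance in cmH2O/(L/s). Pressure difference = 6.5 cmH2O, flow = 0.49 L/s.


R = dP / flow
R = 6.5 / 0.49
R = 13.27 cmH2O/(L/s)


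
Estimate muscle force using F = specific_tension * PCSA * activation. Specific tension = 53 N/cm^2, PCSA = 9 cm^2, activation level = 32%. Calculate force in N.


F = sigma * PCSA * activation
F = 53 * 9 * 0.32
F = 152.6 N


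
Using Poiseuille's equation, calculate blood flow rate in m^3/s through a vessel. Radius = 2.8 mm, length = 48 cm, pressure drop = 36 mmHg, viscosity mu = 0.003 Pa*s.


Q = pi*r^4*dP / (8*mu*L)
r = 0.0028 m, L = 0.48 m
dP = 36 mmHg = 4799.592 Pa
Q = 8.0451e-05 m^3/s


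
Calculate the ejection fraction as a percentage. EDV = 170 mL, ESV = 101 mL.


SV = EDV - ESV = 170 - 101 = 69 mL
EF = SV/EDV * 100 = 69/170 * 100
EF = 40.59%


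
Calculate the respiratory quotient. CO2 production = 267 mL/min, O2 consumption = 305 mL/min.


RQ = VCO2 / VO2
RQ = 267 / 305
RQ = 0.8754


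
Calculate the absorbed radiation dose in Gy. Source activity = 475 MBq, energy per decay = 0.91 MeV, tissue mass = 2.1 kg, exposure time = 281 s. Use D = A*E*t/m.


A = 475 MBq = 4.7500e+08 Bq
E = 0.91 MeV = 1.45782e-13 J
D = A*E*t/m = 4.7500e+08*1.45782e-13*281/2.1
D = 0.009266 Gy


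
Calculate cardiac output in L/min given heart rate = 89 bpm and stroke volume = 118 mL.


CO = HR * SV
CO = 89 * 118 / 1000
CO = 10.5 L/min


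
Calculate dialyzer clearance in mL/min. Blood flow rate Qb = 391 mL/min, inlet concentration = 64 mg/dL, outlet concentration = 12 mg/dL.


K = Qb * (Cb_in - Cb_out) / Cb_in
K = 391 * (64 - 12) / 64
K = 317.7 mL/min


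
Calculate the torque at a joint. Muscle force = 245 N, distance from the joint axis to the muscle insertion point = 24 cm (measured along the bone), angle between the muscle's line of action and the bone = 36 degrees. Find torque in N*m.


Torque = F * d * sin(theta)   (moment arm = d*sin(theta))
d = 24 cm = 0.24 m
Torque = 245 * 0.24 * sin(36)
Torque = 34.56 N*m


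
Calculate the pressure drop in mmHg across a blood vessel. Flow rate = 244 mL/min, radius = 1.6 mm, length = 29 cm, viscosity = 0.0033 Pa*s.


dP = 8*mu*L*Q / (pi*r^4)
Q = 244 mL/min = 4.06667e-06 m^3/s
dP = 1512.21 Pa = 1512.21 / 133.322 mmHg = 11.34 mmHg


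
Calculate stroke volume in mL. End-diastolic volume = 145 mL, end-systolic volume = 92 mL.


SV = EDV - ESV
SV = 145 - 92
SV = 53 mL


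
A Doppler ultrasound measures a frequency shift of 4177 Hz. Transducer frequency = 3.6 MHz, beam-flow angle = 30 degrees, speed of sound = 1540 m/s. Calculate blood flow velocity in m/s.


v = fd * c / (2 * f0 * cos(theta))
v = 4177 * 1540 / (2 * 3.6000e+06 * cos(30))
v = 1.032 m/s


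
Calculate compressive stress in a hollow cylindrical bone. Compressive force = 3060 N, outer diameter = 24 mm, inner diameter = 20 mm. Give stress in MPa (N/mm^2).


A = pi*(r_o^2 - r_i^2)
r_o = 12 mm, r_i = 10 mm
A = 138.23 mm^2
sigma = F/A = 3060 / 138.23
sigma = 22.14 MPa


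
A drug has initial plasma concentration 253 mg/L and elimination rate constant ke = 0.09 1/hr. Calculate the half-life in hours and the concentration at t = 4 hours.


t_half = ln(2) / ke = 0.693147 / 0.09 = 7.702 hr
C(t) = C0 * exp(-ke*t) = 253 * exp(-0.09*4)
C(4) = 176.5 mg/L


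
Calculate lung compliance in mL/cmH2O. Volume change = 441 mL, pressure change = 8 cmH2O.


C = dV / dP
C = 441 / 8
C = 55.12 mL/cmH2O


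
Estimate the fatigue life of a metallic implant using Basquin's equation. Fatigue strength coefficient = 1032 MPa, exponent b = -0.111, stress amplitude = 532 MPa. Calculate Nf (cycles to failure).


sigma_a = sigma_f' * (2Nf)^b
2Nf = (sigma_a/sigma_f')^(1/b)
2Nf = (532/1032)^(1/-0.111)
2Nf = 391.29571
Nf = 195.6


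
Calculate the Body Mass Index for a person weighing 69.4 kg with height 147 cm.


BMI = weight / height^2
height = 147 cm = 1.47 m
BMI = 69.4 / 1.47^2
BMI = 32.12 kg/m^2
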